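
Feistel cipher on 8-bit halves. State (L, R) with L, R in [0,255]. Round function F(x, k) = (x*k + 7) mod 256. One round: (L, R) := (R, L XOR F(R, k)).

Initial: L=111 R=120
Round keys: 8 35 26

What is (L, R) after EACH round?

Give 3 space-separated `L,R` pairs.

Round 1 (k=8): L=120 R=168
Round 2 (k=35): L=168 R=135
Round 3 (k=26): L=135 R=21

Answer: 120,168 168,135 135,21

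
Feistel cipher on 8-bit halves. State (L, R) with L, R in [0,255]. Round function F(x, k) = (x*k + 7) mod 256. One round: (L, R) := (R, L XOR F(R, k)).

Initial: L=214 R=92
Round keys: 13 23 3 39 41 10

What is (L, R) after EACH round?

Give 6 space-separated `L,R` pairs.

Round 1 (k=13): L=92 R=101
Round 2 (k=23): L=101 R=70
Round 3 (k=3): L=70 R=188
Round 4 (k=39): L=188 R=237
Round 5 (k=41): L=237 R=64
Round 6 (k=10): L=64 R=106

Answer: 92,101 101,70 70,188 188,237 237,64 64,106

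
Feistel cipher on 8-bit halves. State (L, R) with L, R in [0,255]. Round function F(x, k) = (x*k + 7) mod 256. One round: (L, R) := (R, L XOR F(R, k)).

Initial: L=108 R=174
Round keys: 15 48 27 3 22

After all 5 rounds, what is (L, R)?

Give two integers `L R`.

Round 1 (k=15): L=174 R=85
Round 2 (k=48): L=85 R=89
Round 3 (k=27): L=89 R=63
Round 4 (k=3): L=63 R=157
Round 5 (k=22): L=157 R=186

Answer: 157 186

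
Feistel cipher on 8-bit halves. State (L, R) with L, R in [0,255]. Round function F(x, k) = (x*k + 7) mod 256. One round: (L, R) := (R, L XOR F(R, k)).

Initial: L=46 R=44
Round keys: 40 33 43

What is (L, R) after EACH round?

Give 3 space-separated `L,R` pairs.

Answer: 44,201 201,220 220,50

Derivation:
Round 1 (k=40): L=44 R=201
Round 2 (k=33): L=201 R=220
Round 3 (k=43): L=220 R=50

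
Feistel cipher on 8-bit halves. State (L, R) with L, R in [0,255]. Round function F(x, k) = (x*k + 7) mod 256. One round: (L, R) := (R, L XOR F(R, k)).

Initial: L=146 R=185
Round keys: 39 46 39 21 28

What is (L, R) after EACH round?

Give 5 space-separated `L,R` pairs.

Answer: 185,164 164,198 198,149 149,134 134,58

Derivation:
Round 1 (k=39): L=185 R=164
Round 2 (k=46): L=164 R=198
Round 3 (k=39): L=198 R=149
Round 4 (k=21): L=149 R=134
Round 5 (k=28): L=134 R=58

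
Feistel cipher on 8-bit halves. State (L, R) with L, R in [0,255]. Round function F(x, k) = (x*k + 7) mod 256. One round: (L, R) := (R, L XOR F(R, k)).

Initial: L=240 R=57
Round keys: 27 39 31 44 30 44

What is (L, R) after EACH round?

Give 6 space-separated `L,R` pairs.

Answer: 57,250 250,36 36,153 153,119 119,96 96,240

Derivation:
Round 1 (k=27): L=57 R=250
Round 2 (k=39): L=250 R=36
Round 3 (k=31): L=36 R=153
Round 4 (k=44): L=153 R=119
Round 5 (k=30): L=119 R=96
Round 6 (k=44): L=96 R=240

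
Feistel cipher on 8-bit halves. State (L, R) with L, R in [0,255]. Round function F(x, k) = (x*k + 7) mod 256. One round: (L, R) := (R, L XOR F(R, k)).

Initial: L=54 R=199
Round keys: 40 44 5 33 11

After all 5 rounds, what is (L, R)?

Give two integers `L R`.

Answer: 157 196

Derivation:
Round 1 (k=40): L=199 R=41
Round 2 (k=44): L=41 R=212
Round 3 (k=5): L=212 R=2
Round 4 (k=33): L=2 R=157
Round 5 (k=11): L=157 R=196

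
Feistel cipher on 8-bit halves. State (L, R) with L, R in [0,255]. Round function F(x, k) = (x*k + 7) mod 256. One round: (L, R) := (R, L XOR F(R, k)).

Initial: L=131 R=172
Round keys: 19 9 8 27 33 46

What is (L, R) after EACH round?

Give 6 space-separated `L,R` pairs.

Answer: 172,72 72,35 35,87 87,23 23,169 169,114

Derivation:
Round 1 (k=19): L=172 R=72
Round 2 (k=9): L=72 R=35
Round 3 (k=8): L=35 R=87
Round 4 (k=27): L=87 R=23
Round 5 (k=33): L=23 R=169
Round 6 (k=46): L=169 R=114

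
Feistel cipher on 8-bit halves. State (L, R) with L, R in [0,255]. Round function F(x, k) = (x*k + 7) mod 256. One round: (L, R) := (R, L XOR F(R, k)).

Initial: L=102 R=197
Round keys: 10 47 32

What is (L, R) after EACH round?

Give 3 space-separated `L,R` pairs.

Round 1 (k=10): L=197 R=223
Round 2 (k=47): L=223 R=61
Round 3 (k=32): L=61 R=120

Answer: 197,223 223,61 61,120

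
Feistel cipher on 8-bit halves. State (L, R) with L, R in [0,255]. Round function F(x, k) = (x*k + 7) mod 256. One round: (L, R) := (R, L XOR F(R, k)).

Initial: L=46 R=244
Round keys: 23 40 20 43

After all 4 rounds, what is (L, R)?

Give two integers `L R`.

Round 1 (k=23): L=244 R=221
Round 2 (k=40): L=221 R=123
Round 3 (k=20): L=123 R=126
Round 4 (k=43): L=126 R=74

Answer: 126 74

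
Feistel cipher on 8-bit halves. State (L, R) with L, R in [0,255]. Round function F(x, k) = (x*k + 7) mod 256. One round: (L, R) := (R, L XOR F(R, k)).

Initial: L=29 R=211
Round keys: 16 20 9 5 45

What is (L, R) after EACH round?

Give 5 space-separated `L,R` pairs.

Round 1 (k=16): L=211 R=42
Round 2 (k=20): L=42 R=156
Round 3 (k=9): L=156 R=169
Round 4 (k=5): L=169 R=200
Round 5 (k=45): L=200 R=134

Answer: 211,42 42,156 156,169 169,200 200,134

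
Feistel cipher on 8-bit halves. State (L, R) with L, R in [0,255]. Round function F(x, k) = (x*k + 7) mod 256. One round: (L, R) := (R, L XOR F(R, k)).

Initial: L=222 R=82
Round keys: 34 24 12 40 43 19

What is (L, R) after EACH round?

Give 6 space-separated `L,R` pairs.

Round 1 (k=34): L=82 R=53
Round 2 (k=24): L=53 R=173
Round 3 (k=12): L=173 R=22
Round 4 (k=40): L=22 R=218
Round 5 (k=43): L=218 R=179
Round 6 (k=19): L=179 R=138

Answer: 82,53 53,173 173,22 22,218 218,179 179,138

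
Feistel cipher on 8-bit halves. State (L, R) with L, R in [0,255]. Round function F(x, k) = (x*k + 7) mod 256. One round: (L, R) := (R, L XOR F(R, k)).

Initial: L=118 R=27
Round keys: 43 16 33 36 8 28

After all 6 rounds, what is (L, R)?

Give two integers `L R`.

Answer: 218 152

Derivation:
Round 1 (k=43): L=27 R=230
Round 2 (k=16): L=230 R=124
Round 3 (k=33): L=124 R=229
Round 4 (k=36): L=229 R=71
Round 5 (k=8): L=71 R=218
Round 6 (k=28): L=218 R=152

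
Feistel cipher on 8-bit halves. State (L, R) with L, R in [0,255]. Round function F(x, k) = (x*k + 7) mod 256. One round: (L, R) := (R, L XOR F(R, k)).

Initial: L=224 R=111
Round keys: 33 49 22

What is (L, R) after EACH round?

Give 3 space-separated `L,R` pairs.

Answer: 111,182 182,178 178,229

Derivation:
Round 1 (k=33): L=111 R=182
Round 2 (k=49): L=182 R=178
Round 3 (k=22): L=178 R=229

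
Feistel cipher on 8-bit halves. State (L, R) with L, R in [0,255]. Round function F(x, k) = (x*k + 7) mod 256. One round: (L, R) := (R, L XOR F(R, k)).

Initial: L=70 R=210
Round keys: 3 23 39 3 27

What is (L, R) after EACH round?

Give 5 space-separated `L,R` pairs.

Round 1 (k=3): L=210 R=59
Round 2 (k=23): L=59 R=134
Round 3 (k=39): L=134 R=74
Round 4 (k=3): L=74 R=99
Round 5 (k=27): L=99 R=50

Answer: 210,59 59,134 134,74 74,99 99,50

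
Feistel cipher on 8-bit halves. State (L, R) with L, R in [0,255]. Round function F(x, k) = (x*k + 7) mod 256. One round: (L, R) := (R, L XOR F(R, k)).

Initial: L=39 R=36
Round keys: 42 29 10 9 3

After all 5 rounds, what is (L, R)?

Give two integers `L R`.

Round 1 (k=42): L=36 R=200
Round 2 (k=29): L=200 R=139
Round 3 (k=10): L=139 R=189
Round 4 (k=9): L=189 R=39
Round 5 (k=3): L=39 R=193

Answer: 39 193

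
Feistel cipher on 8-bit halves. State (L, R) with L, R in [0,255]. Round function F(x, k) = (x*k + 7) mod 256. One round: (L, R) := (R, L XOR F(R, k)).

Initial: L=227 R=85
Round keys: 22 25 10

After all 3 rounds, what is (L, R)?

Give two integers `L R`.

Answer: 152 65

Derivation:
Round 1 (k=22): L=85 R=182
Round 2 (k=25): L=182 R=152
Round 3 (k=10): L=152 R=65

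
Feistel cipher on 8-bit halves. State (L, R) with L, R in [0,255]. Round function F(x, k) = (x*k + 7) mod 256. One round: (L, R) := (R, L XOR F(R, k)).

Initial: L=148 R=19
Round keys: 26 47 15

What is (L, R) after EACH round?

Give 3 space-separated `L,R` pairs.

Round 1 (k=26): L=19 R=97
Round 2 (k=47): L=97 R=197
Round 3 (k=15): L=197 R=243

Answer: 19,97 97,197 197,243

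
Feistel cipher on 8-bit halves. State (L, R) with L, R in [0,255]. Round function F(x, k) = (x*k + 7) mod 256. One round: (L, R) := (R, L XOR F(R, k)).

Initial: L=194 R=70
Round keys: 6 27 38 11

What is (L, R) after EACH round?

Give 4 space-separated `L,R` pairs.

Answer: 70,105 105,92 92,198 198,213

Derivation:
Round 1 (k=6): L=70 R=105
Round 2 (k=27): L=105 R=92
Round 3 (k=38): L=92 R=198
Round 4 (k=11): L=198 R=213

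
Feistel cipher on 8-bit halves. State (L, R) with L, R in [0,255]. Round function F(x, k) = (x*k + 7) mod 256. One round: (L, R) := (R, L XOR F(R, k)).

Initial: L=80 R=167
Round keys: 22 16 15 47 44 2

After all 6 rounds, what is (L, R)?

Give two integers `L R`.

Round 1 (k=22): L=167 R=49
Round 2 (k=16): L=49 R=176
Round 3 (k=15): L=176 R=102
Round 4 (k=47): L=102 R=113
Round 5 (k=44): L=113 R=21
Round 6 (k=2): L=21 R=64

Answer: 21 64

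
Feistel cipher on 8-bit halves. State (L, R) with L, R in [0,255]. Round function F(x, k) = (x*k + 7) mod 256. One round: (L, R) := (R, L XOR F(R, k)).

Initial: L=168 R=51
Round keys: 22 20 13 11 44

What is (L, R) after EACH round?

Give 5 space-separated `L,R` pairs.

Round 1 (k=22): L=51 R=193
Round 2 (k=20): L=193 R=40
Round 3 (k=13): L=40 R=206
Round 4 (k=11): L=206 R=201
Round 5 (k=44): L=201 R=93

Answer: 51,193 193,40 40,206 206,201 201,93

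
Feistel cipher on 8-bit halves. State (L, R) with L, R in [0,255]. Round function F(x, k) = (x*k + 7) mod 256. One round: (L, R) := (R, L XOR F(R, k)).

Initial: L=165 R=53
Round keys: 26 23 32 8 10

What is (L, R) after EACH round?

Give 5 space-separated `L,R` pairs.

Answer: 53,204 204,110 110,11 11,49 49,250

Derivation:
Round 1 (k=26): L=53 R=204
Round 2 (k=23): L=204 R=110
Round 3 (k=32): L=110 R=11
Round 4 (k=8): L=11 R=49
Round 5 (k=10): L=49 R=250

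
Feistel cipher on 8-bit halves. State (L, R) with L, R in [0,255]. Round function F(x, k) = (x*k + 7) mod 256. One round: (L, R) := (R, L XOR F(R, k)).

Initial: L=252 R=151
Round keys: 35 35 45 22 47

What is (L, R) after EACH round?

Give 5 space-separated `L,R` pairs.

Answer: 151,80 80,96 96,183 183,161 161,33

Derivation:
Round 1 (k=35): L=151 R=80
Round 2 (k=35): L=80 R=96
Round 3 (k=45): L=96 R=183
Round 4 (k=22): L=183 R=161
Round 5 (k=47): L=161 R=33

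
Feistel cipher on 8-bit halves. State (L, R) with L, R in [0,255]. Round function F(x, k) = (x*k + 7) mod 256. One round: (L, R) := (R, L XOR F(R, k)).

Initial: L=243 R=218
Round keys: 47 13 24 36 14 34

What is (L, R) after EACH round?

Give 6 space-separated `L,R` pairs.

Answer: 218,254 254,55 55,209 209,92 92,222 222,223

Derivation:
Round 1 (k=47): L=218 R=254
Round 2 (k=13): L=254 R=55
Round 3 (k=24): L=55 R=209
Round 4 (k=36): L=209 R=92
Round 5 (k=14): L=92 R=222
Round 6 (k=34): L=222 R=223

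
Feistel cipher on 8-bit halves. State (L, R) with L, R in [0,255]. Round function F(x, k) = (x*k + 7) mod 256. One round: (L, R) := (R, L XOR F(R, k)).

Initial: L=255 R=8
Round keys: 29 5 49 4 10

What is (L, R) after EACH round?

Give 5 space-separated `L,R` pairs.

Answer: 8,16 16,95 95,38 38,192 192,161

Derivation:
Round 1 (k=29): L=8 R=16
Round 2 (k=5): L=16 R=95
Round 3 (k=49): L=95 R=38
Round 4 (k=4): L=38 R=192
Round 5 (k=10): L=192 R=161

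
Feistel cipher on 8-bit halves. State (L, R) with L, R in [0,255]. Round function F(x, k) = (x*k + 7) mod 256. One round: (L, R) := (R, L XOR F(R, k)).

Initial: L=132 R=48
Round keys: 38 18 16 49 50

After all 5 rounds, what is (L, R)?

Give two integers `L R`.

Answer: 118 103

Derivation:
Round 1 (k=38): L=48 R=163
Round 2 (k=18): L=163 R=77
Round 3 (k=16): L=77 R=116
Round 4 (k=49): L=116 R=118
Round 5 (k=50): L=118 R=103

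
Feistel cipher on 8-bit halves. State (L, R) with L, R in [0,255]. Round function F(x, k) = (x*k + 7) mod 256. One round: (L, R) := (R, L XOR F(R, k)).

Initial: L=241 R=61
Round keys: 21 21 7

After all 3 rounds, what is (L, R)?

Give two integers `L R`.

Round 1 (k=21): L=61 R=249
Round 2 (k=21): L=249 R=73
Round 3 (k=7): L=73 R=255

Answer: 73 255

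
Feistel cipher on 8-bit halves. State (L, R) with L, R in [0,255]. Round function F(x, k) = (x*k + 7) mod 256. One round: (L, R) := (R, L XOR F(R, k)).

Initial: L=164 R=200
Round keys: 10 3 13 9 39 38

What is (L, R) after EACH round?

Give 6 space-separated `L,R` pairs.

Round 1 (k=10): L=200 R=115
Round 2 (k=3): L=115 R=168
Round 3 (k=13): L=168 R=252
Round 4 (k=9): L=252 R=75
Round 5 (k=39): L=75 R=136
Round 6 (k=38): L=136 R=124

Answer: 200,115 115,168 168,252 252,75 75,136 136,124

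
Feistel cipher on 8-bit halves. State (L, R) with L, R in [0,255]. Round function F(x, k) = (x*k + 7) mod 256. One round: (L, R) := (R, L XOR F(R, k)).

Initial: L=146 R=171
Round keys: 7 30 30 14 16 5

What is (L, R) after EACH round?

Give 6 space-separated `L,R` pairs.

Round 1 (k=7): L=171 R=38
Round 2 (k=30): L=38 R=208
Round 3 (k=30): L=208 R=65
Round 4 (k=14): L=65 R=69
Round 5 (k=16): L=69 R=22
Round 6 (k=5): L=22 R=48

Answer: 171,38 38,208 208,65 65,69 69,22 22,48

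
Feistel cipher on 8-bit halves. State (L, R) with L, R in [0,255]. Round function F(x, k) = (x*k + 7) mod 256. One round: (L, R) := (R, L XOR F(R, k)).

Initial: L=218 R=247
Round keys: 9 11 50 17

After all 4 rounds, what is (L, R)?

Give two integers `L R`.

Answer: 147 150

Derivation:
Round 1 (k=9): L=247 R=108
Round 2 (k=11): L=108 R=92
Round 3 (k=50): L=92 R=147
Round 4 (k=17): L=147 R=150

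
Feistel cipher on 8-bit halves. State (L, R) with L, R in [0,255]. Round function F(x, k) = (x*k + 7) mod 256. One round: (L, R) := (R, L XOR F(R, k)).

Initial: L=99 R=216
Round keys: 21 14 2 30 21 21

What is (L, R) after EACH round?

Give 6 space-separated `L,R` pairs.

Answer: 216,220 220,215 215,105 105,130 130,216 216,61

Derivation:
Round 1 (k=21): L=216 R=220
Round 2 (k=14): L=220 R=215
Round 3 (k=2): L=215 R=105
Round 4 (k=30): L=105 R=130
Round 5 (k=21): L=130 R=216
Round 6 (k=21): L=216 R=61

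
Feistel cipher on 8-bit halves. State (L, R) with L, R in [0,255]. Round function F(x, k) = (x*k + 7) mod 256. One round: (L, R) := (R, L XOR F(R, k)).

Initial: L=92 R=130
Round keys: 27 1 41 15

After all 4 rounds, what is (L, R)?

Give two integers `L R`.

Round 1 (k=27): L=130 R=225
Round 2 (k=1): L=225 R=106
Round 3 (k=41): L=106 R=224
Round 4 (k=15): L=224 R=77

Answer: 224 77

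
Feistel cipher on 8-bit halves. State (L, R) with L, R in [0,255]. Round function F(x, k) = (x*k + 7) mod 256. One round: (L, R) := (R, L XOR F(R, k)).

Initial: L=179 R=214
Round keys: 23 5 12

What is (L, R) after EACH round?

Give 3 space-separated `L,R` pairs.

Answer: 214,242 242,23 23,233

Derivation:
Round 1 (k=23): L=214 R=242
Round 2 (k=5): L=242 R=23
Round 3 (k=12): L=23 R=233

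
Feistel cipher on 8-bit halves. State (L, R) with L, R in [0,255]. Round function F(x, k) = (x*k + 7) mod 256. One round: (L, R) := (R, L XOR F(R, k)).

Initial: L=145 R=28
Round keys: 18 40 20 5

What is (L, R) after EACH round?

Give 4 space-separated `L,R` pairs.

Answer: 28,110 110,43 43,13 13,99

Derivation:
Round 1 (k=18): L=28 R=110
Round 2 (k=40): L=110 R=43
Round 3 (k=20): L=43 R=13
Round 4 (k=5): L=13 R=99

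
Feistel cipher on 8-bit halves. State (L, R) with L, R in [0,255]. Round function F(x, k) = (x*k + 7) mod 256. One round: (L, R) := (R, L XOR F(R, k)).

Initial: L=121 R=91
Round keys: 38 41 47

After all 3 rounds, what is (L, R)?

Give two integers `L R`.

Answer: 44 235

Derivation:
Round 1 (k=38): L=91 R=240
Round 2 (k=41): L=240 R=44
Round 3 (k=47): L=44 R=235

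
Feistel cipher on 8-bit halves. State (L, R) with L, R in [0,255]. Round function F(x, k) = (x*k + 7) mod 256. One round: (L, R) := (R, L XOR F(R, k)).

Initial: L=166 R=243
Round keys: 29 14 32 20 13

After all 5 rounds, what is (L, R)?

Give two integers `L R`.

Answer: 119 189

Derivation:
Round 1 (k=29): L=243 R=40
Round 2 (k=14): L=40 R=196
Round 3 (k=32): L=196 R=175
Round 4 (k=20): L=175 R=119
Round 5 (k=13): L=119 R=189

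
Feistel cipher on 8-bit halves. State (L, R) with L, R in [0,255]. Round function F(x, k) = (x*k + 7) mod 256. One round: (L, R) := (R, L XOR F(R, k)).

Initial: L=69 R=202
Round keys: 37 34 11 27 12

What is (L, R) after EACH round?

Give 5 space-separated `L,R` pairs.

Answer: 202,124 124,181 181,178 178,120 120,21

Derivation:
Round 1 (k=37): L=202 R=124
Round 2 (k=34): L=124 R=181
Round 3 (k=11): L=181 R=178
Round 4 (k=27): L=178 R=120
Round 5 (k=12): L=120 R=21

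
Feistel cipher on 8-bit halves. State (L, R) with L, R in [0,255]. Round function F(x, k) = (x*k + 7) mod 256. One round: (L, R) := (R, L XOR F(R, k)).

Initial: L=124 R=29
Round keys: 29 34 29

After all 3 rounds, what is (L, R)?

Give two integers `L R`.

Answer: 194 45

Derivation:
Round 1 (k=29): L=29 R=44
Round 2 (k=34): L=44 R=194
Round 3 (k=29): L=194 R=45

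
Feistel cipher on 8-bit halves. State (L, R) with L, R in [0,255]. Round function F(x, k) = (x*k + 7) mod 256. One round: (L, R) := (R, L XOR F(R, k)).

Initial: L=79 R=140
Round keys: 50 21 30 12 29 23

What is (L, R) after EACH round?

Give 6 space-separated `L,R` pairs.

Answer: 140,16 16,219 219,161 161,72 72,142 142,129

Derivation:
Round 1 (k=50): L=140 R=16
Round 2 (k=21): L=16 R=219
Round 3 (k=30): L=219 R=161
Round 4 (k=12): L=161 R=72
Round 5 (k=29): L=72 R=142
Round 6 (k=23): L=142 R=129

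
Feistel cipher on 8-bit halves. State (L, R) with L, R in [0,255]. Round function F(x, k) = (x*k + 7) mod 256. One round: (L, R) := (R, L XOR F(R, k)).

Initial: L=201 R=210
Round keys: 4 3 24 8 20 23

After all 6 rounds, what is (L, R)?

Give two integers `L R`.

Answer: 222 253

Derivation:
Round 1 (k=4): L=210 R=134
Round 2 (k=3): L=134 R=75
Round 3 (k=24): L=75 R=137
Round 4 (k=8): L=137 R=4
Round 5 (k=20): L=4 R=222
Round 6 (k=23): L=222 R=253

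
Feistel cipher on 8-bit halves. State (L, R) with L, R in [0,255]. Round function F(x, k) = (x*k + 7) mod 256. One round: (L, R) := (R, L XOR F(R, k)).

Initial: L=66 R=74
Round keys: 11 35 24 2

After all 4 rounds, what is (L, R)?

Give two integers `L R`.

Round 1 (k=11): L=74 R=119
Round 2 (k=35): L=119 R=6
Round 3 (k=24): L=6 R=224
Round 4 (k=2): L=224 R=193

Answer: 224 193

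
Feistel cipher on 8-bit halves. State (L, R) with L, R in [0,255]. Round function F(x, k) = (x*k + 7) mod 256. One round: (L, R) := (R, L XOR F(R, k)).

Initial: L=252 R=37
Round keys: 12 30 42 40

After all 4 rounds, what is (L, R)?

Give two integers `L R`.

Round 1 (k=12): L=37 R=63
Round 2 (k=30): L=63 R=76
Round 3 (k=42): L=76 R=64
Round 4 (k=40): L=64 R=75

Answer: 64 75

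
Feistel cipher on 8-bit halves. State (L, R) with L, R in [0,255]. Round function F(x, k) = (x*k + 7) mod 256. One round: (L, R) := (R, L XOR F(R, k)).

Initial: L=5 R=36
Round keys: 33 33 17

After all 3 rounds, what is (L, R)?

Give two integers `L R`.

Answer: 81 198

Derivation:
Round 1 (k=33): L=36 R=174
Round 2 (k=33): L=174 R=81
Round 3 (k=17): L=81 R=198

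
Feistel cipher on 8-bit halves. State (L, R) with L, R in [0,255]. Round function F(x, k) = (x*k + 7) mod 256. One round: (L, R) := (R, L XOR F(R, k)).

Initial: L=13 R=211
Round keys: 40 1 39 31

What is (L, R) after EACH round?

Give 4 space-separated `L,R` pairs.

Round 1 (k=40): L=211 R=242
Round 2 (k=1): L=242 R=42
Round 3 (k=39): L=42 R=159
Round 4 (k=31): L=159 R=98

Answer: 211,242 242,42 42,159 159,98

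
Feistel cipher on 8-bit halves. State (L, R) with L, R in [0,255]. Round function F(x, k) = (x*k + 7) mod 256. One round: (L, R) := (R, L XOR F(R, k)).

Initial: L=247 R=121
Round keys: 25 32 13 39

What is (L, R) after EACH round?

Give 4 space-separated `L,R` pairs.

Answer: 121,47 47,158 158,34 34,171

Derivation:
Round 1 (k=25): L=121 R=47
Round 2 (k=32): L=47 R=158
Round 3 (k=13): L=158 R=34
Round 4 (k=39): L=34 R=171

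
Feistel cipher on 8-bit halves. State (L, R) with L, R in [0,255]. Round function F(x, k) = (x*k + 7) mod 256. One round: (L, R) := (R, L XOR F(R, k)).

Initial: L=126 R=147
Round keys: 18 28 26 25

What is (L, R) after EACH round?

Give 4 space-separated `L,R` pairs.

Answer: 147,35 35,72 72,116 116,19

Derivation:
Round 1 (k=18): L=147 R=35
Round 2 (k=28): L=35 R=72
Round 3 (k=26): L=72 R=116
Round 4 (k=25): L=116 R=19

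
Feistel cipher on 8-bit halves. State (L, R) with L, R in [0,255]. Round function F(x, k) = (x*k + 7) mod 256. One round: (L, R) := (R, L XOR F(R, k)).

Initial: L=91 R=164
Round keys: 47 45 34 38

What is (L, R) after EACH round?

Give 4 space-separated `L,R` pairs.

Answer: 164,120 120,187 187,165 165,62

Derivation:
Round 1 (k=47): L=164 R=120
Round 2 (k=45): L=120 R=187
Round 3 (k=34): L=187 R=165
Round 4 (k=38): L=165 R=62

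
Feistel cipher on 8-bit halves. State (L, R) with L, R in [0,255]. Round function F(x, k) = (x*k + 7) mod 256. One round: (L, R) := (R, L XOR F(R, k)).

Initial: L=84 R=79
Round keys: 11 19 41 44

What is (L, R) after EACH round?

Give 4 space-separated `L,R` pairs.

Answer: 79,56 56,96 96,95 95,59

Derivation:
Round 1 (k=11): L=79 R=56
Round 2 (k=19): L=56 R=96
Round 3 (k=41): L=96 R=95
Round 4 (k=44): L=95 R=59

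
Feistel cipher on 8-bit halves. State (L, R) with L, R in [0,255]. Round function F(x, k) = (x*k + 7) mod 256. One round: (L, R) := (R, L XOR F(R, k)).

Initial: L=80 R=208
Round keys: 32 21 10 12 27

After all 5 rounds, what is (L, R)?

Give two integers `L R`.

Round 1 (k=32): L=208 R=87
Round 2 (k=21): L=87 R=250
Round 3 (k=10): L=250 R=156
Round 4 (k=12): L=156 R=173
Round 5 (k=27): L=173 R=218

Answer: 173 218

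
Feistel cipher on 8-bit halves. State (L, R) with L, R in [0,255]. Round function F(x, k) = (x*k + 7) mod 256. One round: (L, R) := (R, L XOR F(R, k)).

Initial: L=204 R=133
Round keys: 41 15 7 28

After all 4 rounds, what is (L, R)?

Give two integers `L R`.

Answer: 117 185

Derivation:
Round 1 (k=41): L=133 R=152
Round 2 (k=15): L=152 R=106
Round 3 (k=7): L=106 R=117
Round 4 (k=28): L=117 R=185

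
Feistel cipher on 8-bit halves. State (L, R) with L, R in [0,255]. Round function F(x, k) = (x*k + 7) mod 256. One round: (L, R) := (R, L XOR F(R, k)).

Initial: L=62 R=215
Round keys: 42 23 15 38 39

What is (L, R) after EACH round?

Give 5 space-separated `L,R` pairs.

Answer: 215,115 115,139 139,95 95,170 170,178

Derivation:
Round 1 (k=42): L=215 R=115
Round 2 (k=23): L=115 R=139
Round 3 (k=15): L=139 R=95
Round 4 (k=38): L=95 R=170
Round 5 (k=39): L=170 R=178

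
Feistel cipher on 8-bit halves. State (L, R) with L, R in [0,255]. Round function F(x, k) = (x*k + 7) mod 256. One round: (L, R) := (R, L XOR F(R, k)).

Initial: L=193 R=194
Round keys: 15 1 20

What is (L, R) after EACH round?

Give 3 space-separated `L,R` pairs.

Round 1 (k=15): L=194 R=164
Round 2 (k=1): L=164 R=105
Round 3 (k=20): L=105 R=159

Answer: 194,164 164,105 105,159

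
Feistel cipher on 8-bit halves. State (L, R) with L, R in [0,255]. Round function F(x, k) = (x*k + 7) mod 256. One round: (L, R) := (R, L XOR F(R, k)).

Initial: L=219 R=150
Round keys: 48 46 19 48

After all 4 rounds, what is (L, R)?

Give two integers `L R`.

Round 1 (k=48): L=150 R=252
Round 2 (k=46): L=252 R=217
Round 3 (k=19): L=217 R=222
Round 4 (k=48): L=222 R=126

Answer: 222 126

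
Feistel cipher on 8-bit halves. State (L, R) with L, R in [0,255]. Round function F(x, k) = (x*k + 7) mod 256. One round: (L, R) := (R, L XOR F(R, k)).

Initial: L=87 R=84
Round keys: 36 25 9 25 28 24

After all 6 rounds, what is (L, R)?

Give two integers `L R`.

Answer: 173 69

Derivation:
Round 1 (k=36): L=84 R=128
Round 2 (k=25): L=128 R=211
Round 3 (k=9): L=211 R=242
Round 4 (k=25): L=242 R=122
Round 5 (k=28): L=122 R=173
Round 6 (k=24): L=173 R=69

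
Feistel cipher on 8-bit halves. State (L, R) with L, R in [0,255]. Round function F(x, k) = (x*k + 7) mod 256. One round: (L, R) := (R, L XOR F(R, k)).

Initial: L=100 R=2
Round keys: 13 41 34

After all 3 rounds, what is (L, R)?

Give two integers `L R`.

Answer: 22 182

Derivation:
Round 1 (k=13): L=2 R=69
Round 2 (k=41): L=69 R=22
Round 3 (k=34): L=22 R=182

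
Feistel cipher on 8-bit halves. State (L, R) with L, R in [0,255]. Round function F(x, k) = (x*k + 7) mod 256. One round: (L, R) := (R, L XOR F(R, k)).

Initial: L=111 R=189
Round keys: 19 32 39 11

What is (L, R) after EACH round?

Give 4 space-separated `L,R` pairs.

Answer: 189,97 97,154 154,28 28,161

Derivation:
Round 1 (k=19): L=189 R=97
Round 2 (k=32): L=97 R=154
Round 3 (k=39): L=154 R=28
Round 4 (k=11): L=28 R=161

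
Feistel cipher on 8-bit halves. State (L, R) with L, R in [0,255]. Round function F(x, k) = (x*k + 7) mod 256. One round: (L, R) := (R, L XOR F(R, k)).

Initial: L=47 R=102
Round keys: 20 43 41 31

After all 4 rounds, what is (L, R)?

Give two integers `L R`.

Round 1 (k=20): L=102 R=208
Round 2 (k=43): L=208 R=145
Round 3 (k=41): L=145 R=144
Round 4 (k=31): L=144 R=230

Answer: 144 230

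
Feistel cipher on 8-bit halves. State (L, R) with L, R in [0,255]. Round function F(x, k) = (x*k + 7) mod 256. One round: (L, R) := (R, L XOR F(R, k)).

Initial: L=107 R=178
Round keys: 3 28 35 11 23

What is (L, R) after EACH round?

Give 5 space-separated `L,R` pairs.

Round 1 (k=3): L=178 R=118
Round 2 (k=28): L=118 R=93
Round 3 (k=35): L=93 R=200
Round 4 (k=11): L=200 R=194
Round 5 (k=23): L=194 R=189

Answer: 178,118 118,93 93,200 200,194 194,189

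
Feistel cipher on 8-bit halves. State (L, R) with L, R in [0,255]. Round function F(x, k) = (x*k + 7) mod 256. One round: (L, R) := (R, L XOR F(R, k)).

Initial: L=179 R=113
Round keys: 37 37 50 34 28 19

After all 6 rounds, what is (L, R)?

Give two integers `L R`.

Round 1 (k=37): L=113 R=239
Round 2 (k=37): L=239 R=227
Round 3 (k=50): L=227 R=178
Round 4 (k=34): L=178 R=72
Round 5 (k=28): L=72 R=85
Round 6 (k=19): L=85 R=30

Answer: 85 30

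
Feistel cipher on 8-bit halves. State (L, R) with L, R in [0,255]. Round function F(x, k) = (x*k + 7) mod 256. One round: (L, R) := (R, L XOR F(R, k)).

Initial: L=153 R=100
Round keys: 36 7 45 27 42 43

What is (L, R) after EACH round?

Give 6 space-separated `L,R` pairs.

Answer: 100,142 142,141 141,94 94,124 124,1 1,78

Derivation:
Round 1 (k=36): L=100 R=142
Round 2 (k=7): L=142 R=141
Round 3 (k=45): L=141 R=94
Round 4 (k=27): L=94 R=124
Round 5 (k=42): L=124 R=1
Round 6 (k=43): L=1 R=78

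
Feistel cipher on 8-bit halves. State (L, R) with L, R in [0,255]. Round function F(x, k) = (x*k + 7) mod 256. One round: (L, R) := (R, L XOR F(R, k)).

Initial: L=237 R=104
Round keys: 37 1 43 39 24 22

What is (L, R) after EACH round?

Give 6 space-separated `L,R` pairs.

Round 1 (k=37): L=104 R=226
Round 2 (k=1): L=226 R=129
Round 3 (k=43): L=129 R=80
Round 4 (k=39): L=80 R=182
Round 5 (k=24): L=182 R=71
Round 6 (k=22): L=71 R=151

Answer: 104,226 226,129 129,80 80,182 182,71 71,151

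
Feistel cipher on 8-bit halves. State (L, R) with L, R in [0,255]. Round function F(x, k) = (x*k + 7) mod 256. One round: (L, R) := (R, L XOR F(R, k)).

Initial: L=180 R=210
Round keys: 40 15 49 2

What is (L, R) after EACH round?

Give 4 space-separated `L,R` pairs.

Round 1 (k=40): L=210 R=99
Round 2 (k=15): L=99 R=6
Round 3 (k=49): L=6 R=78
Round 4 (k=2): L=78 R=165

Answer: 210,99 99,6 6,78 78,165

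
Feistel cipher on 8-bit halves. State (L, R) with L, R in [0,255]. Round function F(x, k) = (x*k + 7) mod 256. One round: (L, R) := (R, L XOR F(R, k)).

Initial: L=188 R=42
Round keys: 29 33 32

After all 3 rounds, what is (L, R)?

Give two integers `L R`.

Round 1 (k=29): L=42 R=117
Round 2 (k=33): L=117 R=54
Round 3 (k=32): L=54 R=178

Answer: 54 178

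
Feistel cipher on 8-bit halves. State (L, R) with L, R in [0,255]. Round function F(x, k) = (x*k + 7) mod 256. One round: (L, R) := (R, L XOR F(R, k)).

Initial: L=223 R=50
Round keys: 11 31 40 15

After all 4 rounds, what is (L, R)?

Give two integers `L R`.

Answer: 237 141

Derivation:
Round 1 (k=11): L=50 R=242
Round 2 (k=31): L=242 R=103
Round 3 (k=40): L=103 R=237
Round 4 (k=15): L=237 R=141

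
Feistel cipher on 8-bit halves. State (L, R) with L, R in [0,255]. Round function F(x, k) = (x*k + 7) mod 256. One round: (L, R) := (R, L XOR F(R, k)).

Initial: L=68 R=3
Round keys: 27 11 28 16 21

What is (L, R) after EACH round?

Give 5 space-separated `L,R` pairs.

Answer: 3,28 28,56 56,59 59,143 143,249

Derivation:
Round 1 (k=27): L=3 R=28
Round 2 (k=11): L=28 R=56
Round 3 (k=28): L=56 R=59
Round 4 (k=16): L=59 R=143
Round 5 (k=21): L=143 R=249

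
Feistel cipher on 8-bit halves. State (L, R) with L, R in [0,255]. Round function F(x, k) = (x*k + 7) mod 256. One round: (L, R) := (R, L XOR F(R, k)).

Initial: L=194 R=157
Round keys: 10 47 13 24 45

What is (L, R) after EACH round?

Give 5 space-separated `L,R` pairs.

Round 1 (k=10): L=157 R=235
Round 2 (k=47): L=235 R=177
Round 3 (k=13): L=177 R=239
Round 4 (k=24): L=239 R=222
Round 5 (k=45): L=222 R=226

Answer: 157,235 235,177 177,239 239,222 222,226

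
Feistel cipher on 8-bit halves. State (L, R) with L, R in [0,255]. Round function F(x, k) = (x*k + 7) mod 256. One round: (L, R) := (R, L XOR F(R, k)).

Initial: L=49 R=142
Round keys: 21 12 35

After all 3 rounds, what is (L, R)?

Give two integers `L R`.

Round 1 (k=21): L=142 R=156
Round 2 (k=12): L=156 R=217
Round 3 (k=35): L=217 R=46

Answer: 217 46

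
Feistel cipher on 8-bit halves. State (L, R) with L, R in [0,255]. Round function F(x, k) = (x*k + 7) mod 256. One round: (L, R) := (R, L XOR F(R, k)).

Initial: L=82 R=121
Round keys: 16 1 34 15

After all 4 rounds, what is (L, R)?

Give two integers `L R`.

Answer: 212 198

Derivation:
Round 1 (k=16): L=121 R=197
Round 2 (k=1): L=197 R=181
Round 3 (k=34): L=181 R=212
Round 4 (k=15): L=212 R=198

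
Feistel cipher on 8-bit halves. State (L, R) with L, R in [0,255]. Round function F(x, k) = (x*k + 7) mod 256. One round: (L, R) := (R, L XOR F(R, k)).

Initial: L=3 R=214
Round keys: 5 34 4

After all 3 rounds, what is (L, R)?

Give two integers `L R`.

Answer: 229 173

Derivation:
Round 1 (k=5): L=214 R=54
Round 2 (k=34): L=54 R=229
Round 3 (k=4): L=229 R=173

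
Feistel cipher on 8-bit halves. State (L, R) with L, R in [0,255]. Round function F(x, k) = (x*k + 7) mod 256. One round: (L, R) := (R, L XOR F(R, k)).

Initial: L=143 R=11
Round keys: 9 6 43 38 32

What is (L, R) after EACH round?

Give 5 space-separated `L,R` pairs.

Answer: 11,229 229,110 110,100 100,177 177,67

Derivation:
Round 1 (k=9): L=11 R=229
Round 2 (k=6): L=229 R=110
Round 3 (k=43): L=110 R=100
Round 4 (k=38): L=100 R=177
Round 5 (k=32): L=177 R=67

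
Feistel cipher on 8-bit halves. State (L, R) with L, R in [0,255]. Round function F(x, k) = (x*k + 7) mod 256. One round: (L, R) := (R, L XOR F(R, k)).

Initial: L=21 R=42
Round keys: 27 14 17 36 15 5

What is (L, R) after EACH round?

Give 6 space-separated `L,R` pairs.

Answer: 42,96 96,109 109,36 36,122 122,9 9,78

Derivation:
Round 1 (k=27): L=42 R=96
Round 2 (k=14): L=96 R=109
Round 3 (k=17): L=109 R=36
Round 4 (k=36): L=36 R=122
Round 5 (k=15): L=122 R=9
Round 6 (k=5): L=9 R=78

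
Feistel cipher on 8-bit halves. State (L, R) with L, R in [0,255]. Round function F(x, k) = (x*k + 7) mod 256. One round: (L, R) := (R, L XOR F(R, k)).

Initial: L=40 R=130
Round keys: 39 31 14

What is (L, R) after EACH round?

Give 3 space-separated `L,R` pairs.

Round 1 (k=39): L=130 R=253
Round 2 (k=31): L=253 R=40
Round 3 (k=14): L=40 R=202

Answer: 130,253 253,40 40,202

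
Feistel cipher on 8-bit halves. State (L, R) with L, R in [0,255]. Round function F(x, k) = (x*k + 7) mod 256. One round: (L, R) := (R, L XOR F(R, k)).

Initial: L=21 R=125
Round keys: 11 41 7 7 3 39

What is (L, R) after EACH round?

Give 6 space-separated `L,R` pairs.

Round 1 (k=11): L=125 R=115
Round 2 (k=41): L=115 R=15
Round 3 (k=7): L=15 R=3
Round 4 (k=7): L=3 R=19
Round 5 (k=3): L=19 R=67
Round 6 (k=39): L=67 R=47

Answer: 125,115 115,15 15,3 3,19 19,67 67,47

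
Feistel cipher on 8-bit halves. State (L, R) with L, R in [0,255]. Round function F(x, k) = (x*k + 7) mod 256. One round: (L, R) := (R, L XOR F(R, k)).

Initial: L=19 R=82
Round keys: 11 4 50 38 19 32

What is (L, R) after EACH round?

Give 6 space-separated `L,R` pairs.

Round 1 (k=11): L=82 R=158
Round 2 (k=4): L=158 R=45
Round 3 (k=50): L=45 R=79
Round 4 (k=38): L=79 R=236
Round 5 (k=19): L=236 R=196
Round 6 (k=32): L=196 R=107

Answer: 82,158 158,45 45,79 79,236 236,196 196,107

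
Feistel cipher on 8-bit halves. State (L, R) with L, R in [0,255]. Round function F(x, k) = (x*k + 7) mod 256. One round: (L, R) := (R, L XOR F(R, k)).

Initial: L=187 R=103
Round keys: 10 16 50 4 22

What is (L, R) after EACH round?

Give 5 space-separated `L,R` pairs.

Answer: 103,182 182,0 0,177 177,203 203,200

Derivation:
Round 1 (k=10): L=103 R=182
Round 2 (k=16): L=182 R=0
Round 3 (k=50): L=0 R=177
Round 4 (k=4): L=177 R=203
Round 5 (k=22): L=203 R=200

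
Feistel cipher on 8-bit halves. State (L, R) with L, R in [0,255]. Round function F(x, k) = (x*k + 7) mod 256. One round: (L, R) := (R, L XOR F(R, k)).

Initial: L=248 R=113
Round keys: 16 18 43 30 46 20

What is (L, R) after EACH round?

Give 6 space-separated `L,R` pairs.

Answer: 113,239 239,164 164,124 124,43 43,189 189,224

Derivation:
Round 1 (k=16): L=113 R=239
Round 2 (k=18): L=239 R=164
Round 3 (k=43): L=164 R=124
Round 4 (k=30): L=124 R=43
Round 5 (k=46): L=43 R=189
Round 6 (k=20): L=189 R=224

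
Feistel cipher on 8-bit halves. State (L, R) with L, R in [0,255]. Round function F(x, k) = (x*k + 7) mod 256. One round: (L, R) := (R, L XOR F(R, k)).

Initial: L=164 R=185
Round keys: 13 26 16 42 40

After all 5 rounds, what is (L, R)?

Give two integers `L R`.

Answer: 83 208

Derivation:
Round 1 (k=13): L=185 R=200
Round 2 (k=26): L=200 R=238
Round 3 (k=16): L=238 R=47
Round 4 (k=42): L=47 R=83
Round 5 (k=40): L=83 R=208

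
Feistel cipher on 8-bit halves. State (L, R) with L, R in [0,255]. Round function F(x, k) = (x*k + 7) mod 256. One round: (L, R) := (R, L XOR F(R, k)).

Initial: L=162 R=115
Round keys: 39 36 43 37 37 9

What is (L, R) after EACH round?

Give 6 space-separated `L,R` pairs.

Round 1 (k=39): L=115 R=46
Round 2 (k=36): L=46 R=12
Round 3 (k=43): L=12 R=37
Round 4 (k=37): L=37 R=108
Round 5 (k=37): L=108 R=134
Round 6 (k=9): L=134 R=209

Answer: 115,46 46,12 12,37 37,108 108,134 134,209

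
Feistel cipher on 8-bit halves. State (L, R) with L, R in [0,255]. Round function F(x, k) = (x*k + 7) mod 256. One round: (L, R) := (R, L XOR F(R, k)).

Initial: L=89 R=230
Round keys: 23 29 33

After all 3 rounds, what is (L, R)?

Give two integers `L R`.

Round 1 (k=23): L=230 R=232
Round 2 (k=29): L=232 R=169
Round 3 (k=33): L=169 R=56

Answer: 169 56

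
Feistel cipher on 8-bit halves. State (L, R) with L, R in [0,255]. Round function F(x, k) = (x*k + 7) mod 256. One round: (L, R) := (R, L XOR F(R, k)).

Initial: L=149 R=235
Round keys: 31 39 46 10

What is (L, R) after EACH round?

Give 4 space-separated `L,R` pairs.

Answer: 235,233 233,109 109,116 116,226

Derivation:
Round 1 (k=31): L=235 R=233
Round 2 (k=39): L=233 R=109
Round 3 (k=46): L=109 R=116
Round 4 (k=10): L=116 R=226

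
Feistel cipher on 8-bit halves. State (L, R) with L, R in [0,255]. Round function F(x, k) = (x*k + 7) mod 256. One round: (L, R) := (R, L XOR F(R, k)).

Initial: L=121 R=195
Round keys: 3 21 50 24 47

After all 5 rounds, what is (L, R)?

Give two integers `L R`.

Answer: 128 11

Derivation:
Round 1 (k=3): L=195 R=41
Round 2 (k=21): L=41 R=167
Round 3 (k=50): L=167 R=140
Round 4 (k=24): L=140 R=128
Round 5 (k=47): L=128 R=11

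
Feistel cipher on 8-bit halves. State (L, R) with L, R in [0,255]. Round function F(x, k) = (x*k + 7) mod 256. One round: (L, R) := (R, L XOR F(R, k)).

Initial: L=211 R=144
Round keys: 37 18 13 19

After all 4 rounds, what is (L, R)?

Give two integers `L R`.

Round 1 (k=37): L=144 R=4
Round 2 (k=18): L=4 R=223
Round 3 (k=13): L=223 R=94
Round 4 (k=19): L=94 R=222

Answer: 94 222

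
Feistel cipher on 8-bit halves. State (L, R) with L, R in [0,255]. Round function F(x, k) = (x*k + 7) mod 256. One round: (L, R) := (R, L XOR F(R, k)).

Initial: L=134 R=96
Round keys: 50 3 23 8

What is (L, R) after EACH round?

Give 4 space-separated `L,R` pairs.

Round 1 (k=50): L=96 R=65
Round 2 (k=3): L=65 R=170
Round 3 (k=23): L=170 R=12
Round 4 (k=8): L=12 R=205

Answer: 96,65 65,170 170,12 12,205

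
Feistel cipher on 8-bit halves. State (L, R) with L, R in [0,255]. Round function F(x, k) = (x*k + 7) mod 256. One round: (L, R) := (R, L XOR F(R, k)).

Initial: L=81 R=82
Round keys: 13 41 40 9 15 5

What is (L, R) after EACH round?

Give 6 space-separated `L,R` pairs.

Answer: 82,96 96,53 53,47 47,155 155,51 51,157

Derivation:
Round 1 (k=13): L=82 R=96
Round 2 (k=41): L=96 R=53
Round 3 (k=40): L=53 R=47
Round 4 (k=9): L=47 R=155
Round 5 (k=15): L=155 R=51
Round 6 (k=5): L=51 R=157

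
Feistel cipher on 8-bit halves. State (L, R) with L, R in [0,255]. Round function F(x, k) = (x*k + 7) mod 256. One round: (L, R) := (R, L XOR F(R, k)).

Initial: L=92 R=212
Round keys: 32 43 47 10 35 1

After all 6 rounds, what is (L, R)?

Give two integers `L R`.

Answer: 88 172

Derivation:
Round 1 (k=32): L=212 R=219
Round 2 (k=43): L=219 R=4
Round 3 (k=47): L=4 R=24
Round 4 (k=10): L=24 R=243
Round 5 (k=35): L=243 R=88
Round 6 (k=1): L=88 R=172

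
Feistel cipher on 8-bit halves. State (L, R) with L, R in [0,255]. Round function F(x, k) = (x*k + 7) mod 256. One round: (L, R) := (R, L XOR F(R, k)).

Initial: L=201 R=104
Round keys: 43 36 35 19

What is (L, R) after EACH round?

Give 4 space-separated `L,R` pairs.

Round 1 (k=43): L=104 R=182
Round 2 (k=36): L=182 R=247
Round 3 (k=35): L=247 R=122
Round 4 (k=19): L=122 R=226

Answer: 104,182 182,247 247,122 122,226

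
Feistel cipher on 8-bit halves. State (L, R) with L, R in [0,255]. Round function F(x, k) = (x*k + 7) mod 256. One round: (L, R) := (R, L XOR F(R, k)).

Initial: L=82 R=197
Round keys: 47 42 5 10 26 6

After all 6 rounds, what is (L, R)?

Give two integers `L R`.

Answer: 196 236

Derivation:
Round 1 (k=47): L=197 R=96
Round 2 (k=42): L=96 R=2
Round 3 (k=5): L=2 R=113
Round 4 (k=10): L=113 R=115
Round 5 (k=26): L=115 R=196
Round 6 (k=6): L=196 R=236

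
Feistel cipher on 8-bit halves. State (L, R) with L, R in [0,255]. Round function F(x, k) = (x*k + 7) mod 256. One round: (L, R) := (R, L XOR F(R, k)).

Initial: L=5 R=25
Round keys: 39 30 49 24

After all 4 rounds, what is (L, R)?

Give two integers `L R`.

Answer: 140 255

Derivation:
Round 1 (k=39): L=25 R=211
Round 2 (k=30): L=211 R=216
Round 3 (k=49): L=216 R=140
Round 4 (k=24): L=140 R=255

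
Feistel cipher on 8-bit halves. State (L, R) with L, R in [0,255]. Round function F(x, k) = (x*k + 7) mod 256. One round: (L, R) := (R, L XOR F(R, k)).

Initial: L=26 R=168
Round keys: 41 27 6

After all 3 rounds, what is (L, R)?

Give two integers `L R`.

Round 1 (k=41): L=168 R=245
Round 2 (k=27): L=245 R=118
Round 3 (k=6): L=118 R=62

Answer: 118 62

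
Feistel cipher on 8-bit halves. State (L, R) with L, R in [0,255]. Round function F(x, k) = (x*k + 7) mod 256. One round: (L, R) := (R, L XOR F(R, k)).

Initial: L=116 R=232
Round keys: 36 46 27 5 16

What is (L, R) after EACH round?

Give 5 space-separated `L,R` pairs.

Round 1 (k=36): L=232 R=211
Round 2 (k=46): L=211 R=25
Round 3 (k=27): L=25 R=121
Round 4 (k=5): L=121 R=125
Round 5 (k=16): L=125 R=174

Answer: 232,211 211,25 25,121 121,125 125,174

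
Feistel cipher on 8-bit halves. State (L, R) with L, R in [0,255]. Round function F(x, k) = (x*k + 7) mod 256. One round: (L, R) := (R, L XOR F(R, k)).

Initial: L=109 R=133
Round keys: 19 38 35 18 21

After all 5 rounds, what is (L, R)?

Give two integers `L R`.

Round 1 (k=19): L=133 R=139
Round 2 (k=38): L=139 R=44
Round 3 (k=35): L=44 R=128
Round 4 (k=18): L=128 R=43
Round 5 (k=21): L=43 R=14

Answer: 43 14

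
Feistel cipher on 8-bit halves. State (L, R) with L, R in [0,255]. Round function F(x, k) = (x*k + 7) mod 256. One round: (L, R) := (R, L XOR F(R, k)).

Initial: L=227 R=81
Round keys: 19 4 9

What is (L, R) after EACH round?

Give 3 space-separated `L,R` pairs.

Answer: 81,233 233,250 250,56

Derivation:
Round 1 (k=19): L=81 R=233
Round 2 (k=4): L=233 R=250
Round 3 (k=9): L=250 R=56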